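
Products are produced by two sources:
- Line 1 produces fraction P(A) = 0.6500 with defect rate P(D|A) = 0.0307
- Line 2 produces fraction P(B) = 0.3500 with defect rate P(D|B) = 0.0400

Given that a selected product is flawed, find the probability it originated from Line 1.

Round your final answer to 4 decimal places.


Let A = from Line 1, D = flawed

Given:
- P(A) = 0.6500, P(B) = 0.3500
- P(D|A) = 0.0307, P(D|B) = 0.0400

Step 1: Find P(D)
P(D) = P(D|A)P(A) + P(D|B)P(B)
     = 0.0307 × 0.6500 + 0.0400 × 0.3500
     = 0.01995500 + 0.01400000
     = 0.03395500

Step 2: Apply Bayes' theorem
P(A|D) = P(D|A)P(A) / P(D)
       = 0.01995500 / 0.03395500
       = 0.5877


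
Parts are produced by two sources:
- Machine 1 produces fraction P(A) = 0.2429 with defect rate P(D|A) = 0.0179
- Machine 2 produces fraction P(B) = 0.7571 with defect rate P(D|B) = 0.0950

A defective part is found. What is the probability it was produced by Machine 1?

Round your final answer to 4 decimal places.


Let A = from Machine 1, D = defective

Given:
- P(A) = 0.2429, P(B) = 0.7571
- P(D|A) = 0.0179, P(D|B) = 0.0950

Step 1: Find P(D)
P(D) = P(D|A)P(A) + P(D|B)P(B)
     = 0.0179 × 0.2429 + 0.0950 × 0.7571
     = 0.00434791 + 0.07192450
     = 0.07627241

Step 2: Apply Bayes' theorem
P(A|D) = P(D|A)P(A) / P(D)
       = 0.00434791 / 0.07627241
       = 0.0570


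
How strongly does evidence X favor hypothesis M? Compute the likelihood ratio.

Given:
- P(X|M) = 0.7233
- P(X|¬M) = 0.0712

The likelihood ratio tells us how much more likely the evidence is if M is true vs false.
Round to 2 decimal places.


Likelihood Ratio (LR) = P(X|M) / P(X|¬M)

LR = 0.7233 / 0.0712
   = 10.16

The evidence is 10.16 times more likely if M is true than if M is false.
LR > 1, so observing X raises the odds in favor of M.


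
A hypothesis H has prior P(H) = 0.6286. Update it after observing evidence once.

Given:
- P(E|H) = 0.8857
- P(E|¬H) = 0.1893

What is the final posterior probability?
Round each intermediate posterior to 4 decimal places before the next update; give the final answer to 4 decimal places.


Sequential Bayesian updating:

Initial prior: P(H) = 0.6286

Update 1:
  P(E) = 0.8857 × 0.6286 + 0.1893 × 0.3714 = 0.55675102 + 0.07030602 = 0.62705704
  P(H|E) = 0.55675102 / 0.62705704 = 0.8879

Final posterior: 0.8879


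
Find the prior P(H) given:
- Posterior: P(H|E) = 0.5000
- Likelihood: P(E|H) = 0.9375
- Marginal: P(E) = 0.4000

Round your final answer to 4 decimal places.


From Bayes' theorem: P(H|E) = P(E|H) × P(H) / P(E)

Rearranging for P(H):
P(H) = P(H|E) × P(E) / P(E|H)
     = 0.5000 × 0.4000 / 0.9375
     = 0.20000000 / 0.9375
     = 0.2133


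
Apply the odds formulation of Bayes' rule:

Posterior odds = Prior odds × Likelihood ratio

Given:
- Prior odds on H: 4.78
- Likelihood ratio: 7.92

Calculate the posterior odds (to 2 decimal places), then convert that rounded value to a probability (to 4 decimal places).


Step 1: Calculate posterior odds
Posterior odds = Prior odds × LR
               = 4.78 × 7.92
               = 37.86

Step 2: Convert to probability
P(H|E) = Posterior odds / (1 + Posterior odds)
       = 37.86 / (1 + 37.86)
       = 37.86 / 38.86
       = 0.9743

The evidence increased P(H) from 0.8270 to 0.9743.


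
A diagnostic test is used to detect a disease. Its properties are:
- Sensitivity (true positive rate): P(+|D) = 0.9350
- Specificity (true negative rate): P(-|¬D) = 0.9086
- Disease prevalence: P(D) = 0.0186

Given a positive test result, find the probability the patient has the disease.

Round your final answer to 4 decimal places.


Let D = has disease, + = positive test

Given:
- P(D) = 0.0186 (prevalence)
- P(+|D) = 0.9350 (sensitivity)
- P(-|¬D) = 0.9086 (specificity)
- P(+|¬D) = 0.0914 (false positive rate = 1 - specificity)

Step 1: Find P(+)
P(+) = P(+|D)P(D) + P(+|¬D)P(¬D)
     = 0.9350 × 0.0186 + 0.0914 × 0.9814
     = 0.01739100 + 0.08969996
     = 0.10709096

Step 2: Apply Bayes' theorem for P(D|+)
P(D|+) = P(+|D)P(D) / P(+)
       = 0.01739100 / 0.10709096
       = 0.1624


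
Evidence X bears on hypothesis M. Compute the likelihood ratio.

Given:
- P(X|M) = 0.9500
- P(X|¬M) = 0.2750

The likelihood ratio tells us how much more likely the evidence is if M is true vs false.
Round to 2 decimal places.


Likelihood Ratio (LR) = P(X|M) / P(X|¬M)

LR = 0.9500 / 0.2750
   = 3.45

The evidence is 3.45 times more likely if M is true than if M is false.
Since LR > 1, the evidence supports M over ¬M.


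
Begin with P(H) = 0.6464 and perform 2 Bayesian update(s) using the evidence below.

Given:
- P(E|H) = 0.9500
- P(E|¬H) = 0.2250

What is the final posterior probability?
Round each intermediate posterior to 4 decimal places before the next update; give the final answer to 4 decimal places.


Sequential Bayesian updating:

Initial prior: P(H) = 0.6464

Update 1:
  P(E) = 0.9500 × 0.6464 + 0.2250 × 0.3536 = 0.61408000 + 0.07956000 = 0.69364000
  P(H|E) = 0.61408000 / 0.69364000 = 0.8853

Update 2:
  P(E) = 0.9500 × 0.8853 + 0.2250 × 0.1147 = 0.84103500 + 0.02580750 = 0.86684250
  P(H|E) = 0.84103500 / 0.86684250 = 0.9702

Final posterior: 0.9702


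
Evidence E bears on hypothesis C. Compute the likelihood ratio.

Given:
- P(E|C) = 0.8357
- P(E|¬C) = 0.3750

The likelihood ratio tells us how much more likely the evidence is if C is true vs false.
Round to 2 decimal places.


Likelihood Ratio (LR) = P(E|C) / P(E|¬C)

LR = 0.8357 / 0.3750
   = 2.23

The evidence is 2.23 times more likely if C is true than if C is false.
Because LR exceeds 1, E is evidence for C.


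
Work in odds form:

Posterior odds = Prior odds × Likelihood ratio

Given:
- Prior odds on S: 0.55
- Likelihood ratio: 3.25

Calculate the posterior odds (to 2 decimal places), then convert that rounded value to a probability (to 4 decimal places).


Step 1: Calculate posterior odds
Posterior odds = Prior odds × LR
               = 0.55 × 3.25
               = 1.79

Step 2: Convert to probability
P(S|E) = Posterior odds / (1 + Posterior odds)
       = 1.79 / (1 + 1.79)
       = 1.79 / 2.79
       = 0.6416

The evidence increased P(S) from 0.3548 to 0.6416.


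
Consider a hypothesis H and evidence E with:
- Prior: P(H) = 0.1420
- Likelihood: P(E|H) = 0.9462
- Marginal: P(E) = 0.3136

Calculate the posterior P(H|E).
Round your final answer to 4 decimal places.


Using Bayes' theorem:

P(H|E) = P(E|H) × P(H) / P(E)
       = 0.9462 × 0.1420 / 0.3136
       = 0.13436040 / 0.3136
       = 0.4284

The evidence strengthens our belief in H.
Prior: 0.1420 → Posterior: 0.4284


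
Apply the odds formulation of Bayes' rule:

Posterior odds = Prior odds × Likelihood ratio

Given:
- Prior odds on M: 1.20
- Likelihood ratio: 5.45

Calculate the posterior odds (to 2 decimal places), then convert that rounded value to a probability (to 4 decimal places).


Step 1: Calculate posterior odds
Posterior odds = Prior odds × LR
               = 1.20 × 5.45
               = 6.54

Step 2: Convert to probability
P(M|E) = Posterior odds / (1 + Posterior odds)
       = 6.54 / (1 + 6.54)
       = 6.54 / 7.54
       = 0.8674

The evidence increased P(M) from 0.5455 to 0.8674.


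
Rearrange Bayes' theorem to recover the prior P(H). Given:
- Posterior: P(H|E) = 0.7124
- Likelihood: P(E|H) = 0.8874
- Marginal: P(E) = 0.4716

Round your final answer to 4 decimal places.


From Bayes' theorem: P(H|E) = P(E|H) × P(H) / P(E)

Rearranging for P(H):
P(H) = P(H|E) × P(E) / P(E|H)
     = 0.7124 × 0.4716 / 0.8874
     = 0.33596784 / 0.8874
     = 0.3786


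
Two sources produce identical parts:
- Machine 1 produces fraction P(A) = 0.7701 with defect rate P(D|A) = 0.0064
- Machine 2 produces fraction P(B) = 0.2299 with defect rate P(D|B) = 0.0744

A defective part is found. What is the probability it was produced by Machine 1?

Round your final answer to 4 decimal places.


Let A = from Machine 1, D = defective

Given:
- P(A) = 0.7701, P(B) = 0.2299
- P(D|A) = 0.0064, P(D|B) = 0.0744

Step 1: Find P(D)
P(D) = P(D|A)P(A) + P(D|B)P(B)
     = 0.0064 × 0.7701 + 0.0744 × 0.2299
     = 0.00492864 + 0.01710456
     = 0.02203320

Step 2: Apply Bayes' theorem
P(A|D) = P(D|A)P(A) / P(D)
       = 0.00492864 / 0.02203320
       = 0.2237


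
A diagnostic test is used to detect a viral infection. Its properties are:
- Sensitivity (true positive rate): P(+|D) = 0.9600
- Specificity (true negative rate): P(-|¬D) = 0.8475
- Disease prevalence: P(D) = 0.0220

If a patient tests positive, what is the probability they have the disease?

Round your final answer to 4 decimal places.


Let D = has disease, + = positive test

Given:
- P(D) = 0.0220 (prevalence)
- P(+|D) = 0.9600 (sensitivity)
- P(-|¬D) = 0.8475 (specificity)
- P(+|¬D) = 0.1525 (false positive rate = 1 - specificity)

Step 1: Find P(+)
P(+) = P(+|D)P(D) + P(+|¬D)P(¬D)
     = 0.9600 × 0.0220 + 0.1525 × 0.9780
     = 0.02112000 + 0.14914500
     = 0.17026500

Step 2: Apply Bayes' theorem for P(D|+)
P(D|+) = P(+|D)P(D) / P(+)
       = 0.02112000 / 0.17026500
       = 0.1240


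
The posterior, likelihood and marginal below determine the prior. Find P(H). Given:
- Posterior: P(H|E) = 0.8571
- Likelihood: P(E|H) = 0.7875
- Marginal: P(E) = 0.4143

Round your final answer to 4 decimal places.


From Bayes' theorem: P(H|E) = P(E|H) × P(H) / P(E)

Rearranging for P(H):
P(H) = P(H|E) × P(E) / P(E|H)
     = 0.8571 × 0.4143 / 0.7875
     = 0.35509653 / 0.7875
     = 0.4509


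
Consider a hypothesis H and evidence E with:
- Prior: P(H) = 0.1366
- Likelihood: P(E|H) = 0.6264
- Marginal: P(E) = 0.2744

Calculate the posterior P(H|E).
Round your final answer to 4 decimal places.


Using Bayes' theorem:

P(H|E) = P(E|H) × P(H) / P(E)
       = 0.6264 × 0.1366 / 0.2744
       = 0.08556624 / 0.2744
       = 0.3118

The evidence strengthens our belief in H.
Prior: 0.1366 → Posterior: 0.3118


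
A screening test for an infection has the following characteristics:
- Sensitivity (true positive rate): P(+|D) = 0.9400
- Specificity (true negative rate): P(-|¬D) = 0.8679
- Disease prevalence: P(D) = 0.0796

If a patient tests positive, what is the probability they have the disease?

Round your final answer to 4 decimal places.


Let D = has disease, + = positive test

Given:
- P(D) = 0.0796 (prevalence)
- P(+|D) = 0.9400 (sensitivity)
- P(-|¬D) = 0.8679 (specificity)
- P(+|¬D) = 0.1321 (false positive rate = 1 - specificity)

Step 1: Find P(+)
P(+) = P(+|D)P(D) + P(+|¬D)P(¬D)
     = 0.9400 × 0.0796 + 0.1321 × 0.9204
     = 0.07482400 + 0.12158484
     = 0.19640884

Step 2: Apply Bayes' theorem for P(D|+)
P(D|+) = P(+|D)P(D) / P(+)
       = 0.07482400 / 0.19640884
       = 0.3810


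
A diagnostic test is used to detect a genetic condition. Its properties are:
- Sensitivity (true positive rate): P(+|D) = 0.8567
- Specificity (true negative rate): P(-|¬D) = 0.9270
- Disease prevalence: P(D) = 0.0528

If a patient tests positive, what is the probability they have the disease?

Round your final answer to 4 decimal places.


Let D = has disease, + = positive test

Given:
- P(D) = 0.0528 (prevalence)
- P(+|D) = 0.8567 (sensitivity)
- P(-|¬D) = 0.9270 (specificity)
- P(+|¬D) = 0.0730 (false positive rate = 1 - specificity)

Step 1: Find P(+)
P(+) = P(+|D)P(D) + P(+|¬D)P(¬D)
     = 0.8567 × 0.0528 + 0.0730 × 0.9472
     = 0.04523376 + 0.06914560
     = 0.11437936

Step 2: Apply Bayes' theorem for P(D|+)
P(D|+) = P(+|D)P(D) / P(+)
       = 0.04523376 / 0.11437936
       = 0.3955


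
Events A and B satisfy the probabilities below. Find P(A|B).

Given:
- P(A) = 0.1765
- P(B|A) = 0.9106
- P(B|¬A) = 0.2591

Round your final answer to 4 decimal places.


Bayes' theorem: P(A|B) = P(B|A) × P(A) / P(B)

Step 1: Calculate P(B) using law of total probability
P(B) = P(B|A)P(A) + P(B|¬A)P(¬A)
     = 0.9106 × 0.1765 + 0.2591 × 0.8235
     = 0.16072090 + 0.21336885
     = 0.37408975

Step 2: Apply Bayes' theorem
P(A|B) = P(B|A) × P(A) / P(B)
       = 0.16072090 / 0.37408975
       = 0.4296


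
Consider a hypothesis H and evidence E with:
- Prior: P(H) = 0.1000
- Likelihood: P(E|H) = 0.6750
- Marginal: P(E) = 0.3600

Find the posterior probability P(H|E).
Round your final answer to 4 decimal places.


Using Bayes' theorem:

P(H|E) = P(E|H) × P(H) / P(E)
       = 0.6750 × 0.1000 / 0.3600
       = 0.06750000 / 0.3600
       = 0.1875

The evidence strengthens our belief in H.
Prior: 0.1000 → Posterior: 0.1875


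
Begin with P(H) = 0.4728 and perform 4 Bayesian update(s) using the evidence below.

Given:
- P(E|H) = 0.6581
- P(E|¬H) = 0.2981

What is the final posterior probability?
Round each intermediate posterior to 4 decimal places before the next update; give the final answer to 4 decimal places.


Sequential Bayesian updating:

Initial prior: P(H) = 0.4728

Update 1:
  P(E) = 0.6581 × 0.4728 + 0.2981 × 0.5272 = 0.31114968 + 0.15715832 = 0.46830800
  P(H|E) = 0.31114968 / 0.46830800 = 0.6644

Update 2:
  P(E) = 0.6581 × 0.6644 + 0.2981 × 0.3356 = 0.43724164 + 0.10004236 = 0.53728400
  P(H|E) = 0.43724164 / 0.53728400 = 0.8138

Update 3:
  P(E) = 0.6581 × 0.8138 + 0.2981 × 0.1862 = 0.53556178 + 0.05550622 = 0.59106800
  P(H|E) = 0.53556178 / 0.59106800 = 0.9061

Update 4:
  P(E) = 0.6581 × 0.9061 + 0.2981 × 0.0939 = 0.59630441 + 0.02799159 = 0.62429600
  P(H|E) = 0.59630441 / 0.62429600 = 0.9552

Final posterior: 0.9552


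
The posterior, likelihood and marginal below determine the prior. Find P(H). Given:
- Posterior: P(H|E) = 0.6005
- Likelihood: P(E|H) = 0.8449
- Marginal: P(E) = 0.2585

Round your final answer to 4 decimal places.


From Bayes' theorem: P(H|E) = P(E|H) × P(H) / P(E)

Rearranging for P(H):
P(H) = P(H|E) × P(E) / P(E|H)
     = 0.6005 × 0.2585 / 0.8449
     = 0.15522925 / 0.8449
     = 0.1837


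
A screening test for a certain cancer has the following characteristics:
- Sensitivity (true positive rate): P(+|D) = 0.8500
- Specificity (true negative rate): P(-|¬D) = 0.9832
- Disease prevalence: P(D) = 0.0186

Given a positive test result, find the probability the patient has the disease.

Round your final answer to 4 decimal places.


Let D = has disease, + = positive test

Given:
- P(D) = 0.0186 (prevalence)
- P(+|D) = 0.8500 (sensitivity)
- P(-|¬D) = 0.9832 (specificity)
- P(+|¬D) = 0.0168 (false positive rate = 1 - specificity)

Step 1: Find P(+)
P(+) = P(+|D)P(D) + P(+|¬D)P(¬D)
     = 0.8500 × 0.0186 + 0.0168 × 0.9814
     = 0.01581000 + 0.01648752
     = 0.03229752

Step 2: Apply Bayes' theorem for P(D|+)
P(D|+) = P(+|D)P(D) / P(+)
       = 0.01581000 / 0.03229752
       = 0.4895


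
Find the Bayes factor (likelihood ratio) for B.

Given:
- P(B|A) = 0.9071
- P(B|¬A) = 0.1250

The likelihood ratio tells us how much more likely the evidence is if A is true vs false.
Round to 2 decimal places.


Likelihood Ratio (LR) = P(B|A) / P(B|¬A)

LR = 0.9071 / 0.1250
   = 7.26

The evidence is 7.26 times more likely if A is true than if A is false.
LR > 1, so observing B raises the odds in favor of A.


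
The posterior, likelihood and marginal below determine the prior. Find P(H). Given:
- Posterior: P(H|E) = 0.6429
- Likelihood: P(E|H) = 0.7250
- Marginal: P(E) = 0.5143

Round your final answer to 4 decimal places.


From Bayes' theorem: P(H|E) = P(E|H) × P(H) / P(E)

Rearranging for P(H):
P(H) = P(H|E) × P(E) / P(E|H)
     = 0.6429 × 0.5143 / 0.7250
     = 0.33064347 / 0.7250
     = 0.4561


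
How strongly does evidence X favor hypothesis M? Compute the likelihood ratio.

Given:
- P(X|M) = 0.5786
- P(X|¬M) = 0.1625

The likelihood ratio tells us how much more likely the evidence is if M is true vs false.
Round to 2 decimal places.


Likelihood Ratio (LR) = P(X|M) / P(X|¬M)

LR = 0.5786 / 0.1625
   = 3.56

The evidence is 3.56 times more likely if M is true than if M is false.
LR > 1, so observing X raises the odds in favor of M.


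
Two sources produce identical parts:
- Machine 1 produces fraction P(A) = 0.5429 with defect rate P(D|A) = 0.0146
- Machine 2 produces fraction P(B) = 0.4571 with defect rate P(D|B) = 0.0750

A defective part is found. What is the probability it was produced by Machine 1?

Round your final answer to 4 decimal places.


Let A = from Machine 1, D = defective

Given:
- P(A) = 0.5429, P(B) = 0.4571
- P(D|A) = 0.0146, P(D|B) = 0.0750

Step 1: Find P(D)
P(D) = P(D|A)P(A) + P(D|B)P(B)
     = 0.0146 × 0.5429 + 0.0750 × 0.4571
     = 0.00792634 + 0.03428250
     = 0.04220884

Step 2: Apply Bayes' theorem
P(A|D) = P(D|A)P(A) / P(D)
       = 0.00792634 / 0.04220884
       = 0.1878


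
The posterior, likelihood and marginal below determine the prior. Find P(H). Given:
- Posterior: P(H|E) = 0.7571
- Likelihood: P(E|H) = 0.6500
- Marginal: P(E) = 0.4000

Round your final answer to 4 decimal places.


From Bayes' theorem: P(H|E) = P(E|H) × P(H) / P(E)

Rearranging for P(H):
P(H) = P(H|E) × P(E) / P(E|H)
     = 0.7571 × 0.4000 / 0.6500
     = 0.30284000 / 0.6500
     = 0.4659


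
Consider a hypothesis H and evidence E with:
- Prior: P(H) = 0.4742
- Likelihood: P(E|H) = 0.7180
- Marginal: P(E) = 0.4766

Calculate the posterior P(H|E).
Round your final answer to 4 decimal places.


Using Bayes' theorem:

P(H|E) = P(E|H) × P(H) / P(E)
       = 0.7180 × 0.4742 / 0.4766
       = 0.34047560 / 0.4766
       = 0.7144

The evidence strengthens our belief in H.
Prior: 0.4742 → Posterior: 0.7144


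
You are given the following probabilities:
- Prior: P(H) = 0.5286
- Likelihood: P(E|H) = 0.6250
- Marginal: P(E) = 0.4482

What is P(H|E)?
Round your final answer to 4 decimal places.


Using Bayes' theorem:

P(H|E) = P(E|H) × P(H) / P(E)
       = 0.6250 × 0.5286 / 0.4482
       = 0.33037500 / 0.4482
       = 0.7371

The evidence strengthens our belief in H.
Prior: 0.5286 → Posterior: 0.7371


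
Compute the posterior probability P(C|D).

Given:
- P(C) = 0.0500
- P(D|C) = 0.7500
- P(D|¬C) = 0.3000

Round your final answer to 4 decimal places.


Bayes' theorem: P(C|D) = P(D|C) × P(C) / P(D)

Step 1: Calculate P(D) using law of total probability
P(D) = P(D|C)P(C) + P(D|¬C)P(¬C)
     = 0.7500 × 0.0500 + 0.3000 × 0.9500
     = 0.03750000 + 0.28500000
     = 0.32250000

Step 2: Apply Bayes' theorem
P(C|D) = P(D|C) × P(C) / P(D)
       = 0.03750000 / 0.32250000
       = 0.1163


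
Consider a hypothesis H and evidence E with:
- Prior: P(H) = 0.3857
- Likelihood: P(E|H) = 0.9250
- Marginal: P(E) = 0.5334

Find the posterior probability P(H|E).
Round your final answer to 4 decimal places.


Using Bayes' theorem:

P(H|E) = P(E|H) × P(H) / P(E)
       = 0.9250 × 0.3857 / 0.5334
       = 0.35677250 / 0.5334
       = 0.6689

The evidence strengthens our belief in H.
Prior: 0.3857 → Posterior: 0.6689


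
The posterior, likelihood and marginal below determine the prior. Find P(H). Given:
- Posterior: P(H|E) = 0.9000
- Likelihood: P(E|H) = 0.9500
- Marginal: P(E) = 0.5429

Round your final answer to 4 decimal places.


From Bayes' theorem: P(H|E) = P(E|H) × P(H) / P(E)

Rearranging for P(H):
P(H) = P(H|E) × P(E) / P(E|H)
     = 0.9000 × 0.5429 / 0.9500
     = 0.48861000 / 0.9500
     = 0.5143


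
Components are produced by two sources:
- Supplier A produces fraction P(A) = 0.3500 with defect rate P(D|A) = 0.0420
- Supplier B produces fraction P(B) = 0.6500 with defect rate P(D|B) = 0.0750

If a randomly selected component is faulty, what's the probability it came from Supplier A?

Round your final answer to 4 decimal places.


Let A = from Supplier A, D = faulty

Given:
- P(A) = 0.3500, P(B) = 0.6500
- P(D|A) = 0.0420, P(D|B) = 0.0750

Step 1: Find P(D)
P(D) = P(D|A)P(A) + P(D|B)P(B)
     = 0.0420 × 0.3500 + 0.0750 × 0.6500
     = 0.01470000 + 0.04875000
     = 0.06345000

Step 2: Apply Bayes' theorem
P(A|D) = P(D|A)P(A) / P(D)
       = 0.01470000 / 0.06345000
       = 0.2317


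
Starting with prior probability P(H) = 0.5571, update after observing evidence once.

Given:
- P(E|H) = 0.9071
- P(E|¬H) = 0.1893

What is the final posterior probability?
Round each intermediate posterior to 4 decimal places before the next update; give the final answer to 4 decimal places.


Sequential Bayesian updating:

Initial prior: P(H) = 0.5571

Update 1:
  P(E) = 0.9071 × 0.5571 + 0.1893 × 0.4429 = 0.50534541 + 0.08384097 = 0.58918638
  P(H|E) = 0.50534541 / 0.58918638 = 0.8577

Final posterior: 0.8577


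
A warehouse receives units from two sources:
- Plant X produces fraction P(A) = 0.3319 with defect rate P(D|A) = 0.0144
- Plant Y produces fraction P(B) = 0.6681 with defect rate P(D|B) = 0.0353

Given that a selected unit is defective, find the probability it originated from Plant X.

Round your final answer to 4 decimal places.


Let A = from Plant X, D = defective

Given:
- P(A) = 0.3319, P(B) = 0.6681
- P(D|A) = 0.0144, P(D|B) = 0.0353

Step 1: Find P(D)
P(D) = P(D|A)P(A) + P(D|B)P(B)
     = 0.0144 × 0.3319 + 0.0353 × 0.6681
     = 0.00477936 + 0.02358393
     = 0.02836329

Step 2: Apply Bayes' theorem
P(A|D) = P(D|A)P(A) / P(D)
       = 0.00477936 / 0.02836329
       = 0.1685


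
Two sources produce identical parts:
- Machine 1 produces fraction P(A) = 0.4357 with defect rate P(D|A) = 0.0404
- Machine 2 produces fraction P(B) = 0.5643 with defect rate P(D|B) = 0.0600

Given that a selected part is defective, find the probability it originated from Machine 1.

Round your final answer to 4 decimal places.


Let A = from Machine 1, D = defective

Given:
- P(A) = 0.4357, P(B) = 0.5643
- P(D|A) = 0.0404, P(D|B) = 0.0600

Step 1: Find P(D)
P(D) = P(D|A)P(A) + P(D|B)P(B)
     = 0.0404 × 0.4357 + 0.0600 × 0.5643
     = 0.01760228 + 0.03385800
     = 0.05146028

Step 2: Apply Bayes' theorem
P(A|D) = P(D|A)P(A) / P(D)
       = 0.01760228 / 0.05146028
       = 0.3421


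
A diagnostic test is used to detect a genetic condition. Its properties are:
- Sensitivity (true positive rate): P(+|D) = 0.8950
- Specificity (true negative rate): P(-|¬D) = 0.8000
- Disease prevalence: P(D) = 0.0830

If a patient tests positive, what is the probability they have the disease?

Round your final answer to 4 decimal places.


Let D = has disease, + = positive test

Given:
- P(D) = 0.0830 (prevalence)
- P(+|D) = 0.8950 (sensitivity)
- P(-|¬D) = 0.8000 (specificity)
- P(+|¬D) = 0.2000 (false positive rate = 1 - specificity)

Step 1: Find P(+)
P(+) = P(+|D)P(D) + P(+|¬D)P(¬D)
     = 0.8950 × 0.0830 + 0.2000 × 0.9170
     = 0.07428500 + 0.18340000
     = 0.25768500

Step 2: Apply Bayes' theorem for P(D|+)
P(D|+) = P(+|D)P(D) / P(+)
       = 0.07428500 / 0.25768500
       = 0.2883


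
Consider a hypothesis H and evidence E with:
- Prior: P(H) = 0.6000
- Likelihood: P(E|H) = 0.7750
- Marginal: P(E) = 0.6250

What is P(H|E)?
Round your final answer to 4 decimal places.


Using Bayes' theorem:

P(H|E) = P(E|H) × P(H) / P(E)
       = 0.7750 × 0.6000 / 0.6250
       = 0.46500000 / 0.6250
       = 0.7440

The evidence strengthens our belief in H.
Prior: 0.6000 → Posterior: 0.7440


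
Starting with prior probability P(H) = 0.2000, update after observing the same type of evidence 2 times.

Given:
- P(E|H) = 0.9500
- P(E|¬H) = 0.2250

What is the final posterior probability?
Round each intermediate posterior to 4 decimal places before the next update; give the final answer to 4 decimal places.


Sequential Bayesian updating:

Initial prior: P(H) = 0.2000

Update 1:
  P(E) = 0.9500 × 0.2000 + 0.2250 × 0.8000 = 0.19000000 + 0.18000000 = 0.37000000
  P(H|E) = 0.19000000 / 0.37000000 = 0.5135

Update 2:
  P(E) = 0.9500 × 0.5135 + 0.2250 × 0.4865 = 0.48782500 + 0.10946250 = 0.59728750
  P(H|E) = 0.48782500 / 0.59728750 = 0.8167

Final posterior: 0.8167


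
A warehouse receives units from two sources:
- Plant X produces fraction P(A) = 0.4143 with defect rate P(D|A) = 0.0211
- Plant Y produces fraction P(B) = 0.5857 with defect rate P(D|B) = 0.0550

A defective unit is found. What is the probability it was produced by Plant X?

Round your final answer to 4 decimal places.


Let A = from Plant X, D = defective

Given:
- P(A) = 0.4143, P(B) = 0.5857
- P(D|A) = 0.0211, P(D|B) = 0.0550

Step 1: Find P(D)
P(D) = P(D|A)P(A) + P(D|B)P(B)
     = 0.0211 × 0.4143 + 0.0550 × 0.5857
     = 0.00874173 + 0.03221350
     = 0.04095523

Step 2: Apply Bayes' theorem
P(A|D) = P(D|A)P(A) / P(D)
       = 0.00874173 / 0.04095523
       = 0.2134


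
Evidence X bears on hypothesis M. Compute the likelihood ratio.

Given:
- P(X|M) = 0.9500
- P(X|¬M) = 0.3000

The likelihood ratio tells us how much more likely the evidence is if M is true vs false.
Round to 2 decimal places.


Likelihood Ratio (LR) = P(X|M) / P(X|¬M)

LR = 0.9500 / 0.3000
   = 3.17

The evidence is 3.17 times more likely if M is true than if M is false.
Since LR > 1, the evidence supports M over ¬M.


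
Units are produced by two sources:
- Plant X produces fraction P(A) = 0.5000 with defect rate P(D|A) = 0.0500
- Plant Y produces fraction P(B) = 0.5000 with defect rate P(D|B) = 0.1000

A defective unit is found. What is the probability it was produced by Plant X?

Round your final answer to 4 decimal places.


Let A = from Plant X, D = defective

Given:
- P(A) = 0.5000, P(B) = 0.5000
- P(D|A) = 0.0500, P(D|B) = 0.1000

Step 1: Find P(D)
P(D) = P(D|A)P(A) + P(D|B)P(B)
     = 0.0500 × 0.5000 + 0.1000 × 0.5000
     = 0.02500000 + 0.05000000
     = 0.07500000

Step 2: Apply Bayes' theorem
P(A|D) = P(D|A)P(A) / P(D)
       = 0.02500000 / 0.07500000
       = 0.3333


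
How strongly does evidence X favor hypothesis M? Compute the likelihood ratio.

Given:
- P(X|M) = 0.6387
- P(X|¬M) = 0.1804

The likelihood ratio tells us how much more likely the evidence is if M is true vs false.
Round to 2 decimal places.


Likelihood Ratio (LR) = P(X|M) / P(X|¬M)

LR = 0.6387 / 0.1804
   = 3.54

The evidence is 3.54 times more likely if M is true than if M is false.
Because LR exceeds 1, X is evidence for M.


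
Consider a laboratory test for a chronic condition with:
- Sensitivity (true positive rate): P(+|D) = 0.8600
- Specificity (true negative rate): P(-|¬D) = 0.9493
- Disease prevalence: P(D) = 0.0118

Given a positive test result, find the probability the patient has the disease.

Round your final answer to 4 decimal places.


Let D = has disease, + = positive test

Given:
- P(D) = 0.0118 (prevalence)
- P(+|D) = 0.8600 (sensitivity)
- P(-|¬D) = 0.9493 (specificity)
- P(+|¬D) = 0.0507 (false positive rate = 1 - specificity)

Step 1: Find P(+)
P(+) = P(+|D)P(D) + P(+|¬D)P(¬D)
     = 0.8600 × 0.0118 + 0.0507 × 0.9882
     = 0.01014800 + 0.05010174
     = 0.06024974

Step 2: Apply Bayes' theorem for P(D|+)
P(D|+) = P(+|D)P(D) / P(+)
       = 0.01014800 / 0.06024974
       = 0.1684


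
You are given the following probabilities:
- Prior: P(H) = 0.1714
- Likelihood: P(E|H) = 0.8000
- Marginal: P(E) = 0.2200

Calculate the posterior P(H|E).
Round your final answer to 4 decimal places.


Using Bayes' theorem:

P(H|E) = P(E|H) × P(H) / P(E)
       = 0.8000 × 0.1714 / 0.2200
       = 0.13712000 / 0.2200
       = 0.6233

The evidence strengthens our belief in H.
Prior: 0.1714 → Posterior: 0.6233


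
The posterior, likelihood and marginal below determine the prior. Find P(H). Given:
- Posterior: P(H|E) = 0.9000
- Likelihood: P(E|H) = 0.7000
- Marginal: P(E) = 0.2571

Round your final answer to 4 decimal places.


From Bayes' theorem: P(H|E) = P(E|H) × P(H) / P(E)

Rearranging for P(H):
P(H) = P(H|E) × P(E) / P(E|H)
     = 0.9000 × 0.2571 / 0.7000
     = 0.23139000 / 0.7000
     = 0.3306


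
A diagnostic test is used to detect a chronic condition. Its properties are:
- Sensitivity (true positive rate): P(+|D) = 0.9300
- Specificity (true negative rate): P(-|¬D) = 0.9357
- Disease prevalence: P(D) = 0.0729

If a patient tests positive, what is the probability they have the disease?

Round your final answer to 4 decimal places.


Let D = has disease, + = positive test

Given:
- P(D) = 0.0729 (prevalence)
- P(+|D) = 0.9300 (sensitivity)
- P(-|¬D) = 0.9357 (specificity)
- P(+|¬D) = 0.0643 (false positive rate = 1 - specificity)

Step 1: Find P(+)
P(+) = P(+|D)P(D) + P(+|¬D)P(¬D)
     = 0.9300 × 0.0729 + 0.0643 × 0.9271
     = 0.06779700 + 0.05961253
     = 0.12740953

Step 2: Apply Bayes' theorem for P(D|+)
P(D|+) = P(+|D)P(D) / P(+)
       = 0.06779700 / 0.12740953
       = 0.5321


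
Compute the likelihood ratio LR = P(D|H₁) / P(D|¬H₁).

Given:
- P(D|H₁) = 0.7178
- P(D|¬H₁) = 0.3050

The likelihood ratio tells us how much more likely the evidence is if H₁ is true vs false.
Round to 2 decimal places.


Likelihood Ratio (LR) = P(D|H₁) / P(D|¬H₁)

LR = 0.7178 / 0.3050
   = 2.35

The evidence is 2.35 times more likely if H₁ is true than if H₁ is false.
Because LR exceeds 1, D is evidence for H₁.


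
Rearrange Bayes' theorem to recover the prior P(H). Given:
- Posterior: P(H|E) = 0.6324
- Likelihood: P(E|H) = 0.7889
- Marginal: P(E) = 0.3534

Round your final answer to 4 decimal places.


From Bayes' theorem: P(H|E) = P(E|H) × P(H) / P(E)

Rearranging for P(H):
P(H) = P(H|E) × P(E) / P(E|H)
     = 0.6324 × 0.3534 / 0.7889
     = 0.22349016 / 0.7889
     = 0.2833


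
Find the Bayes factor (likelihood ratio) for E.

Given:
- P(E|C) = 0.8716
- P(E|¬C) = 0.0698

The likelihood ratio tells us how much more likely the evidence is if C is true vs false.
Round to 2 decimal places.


Likelihood Ratio (LR) = P(E|C) / P(E|¬C)

LR = 0.8716 / 0.0698
   = 12.49

The evidence is 12.49 times more likely if C is true than if C is false.
Since LR > 1, the evidence supports C over ¬C.


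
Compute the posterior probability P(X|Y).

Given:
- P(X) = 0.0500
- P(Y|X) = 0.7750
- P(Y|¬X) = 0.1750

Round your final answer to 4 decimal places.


Bayes' theorem: P(X|Y) = P(Y|X) × P(X) / P(Y)

Step 1: Calculate P(Y) using law of total probability
P(Y) = P(Y|X)P(X) + P(Y|¬X)P(¬X)
     = 0.7750 × 0.0500 + 0.1750 × 0.9500
     = 0.03875000 + 0.16625000
     = 0.20500000

Step 2: Apply Bayes' theorem
P(X|Y) = P(Y|X) × P(X) / P(Y)
       = 0.03875000 / 0.20500000
       = 0.1890


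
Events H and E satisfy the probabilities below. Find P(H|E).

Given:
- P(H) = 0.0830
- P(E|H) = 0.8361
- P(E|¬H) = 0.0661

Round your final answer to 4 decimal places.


Bayes' theorem: P(H|E) = P(E|H) × P(H) / P(E)

Step 1: Calculate P(E) using law of total probability
P(E) = P(E|H)P(H) + P(E|¬H)P(¬H)
     = 0.8361 × 0.0830 + 0.0661 × 0.9170
     = 0.06939630 + 0.06061370
     = 0.13001000

Step 2: Apply Bayes' theorem
P(H|E) = P(E|H) × P(H) / P(E)
       = 0.06939630 / 0.13001000
       = 0.5338


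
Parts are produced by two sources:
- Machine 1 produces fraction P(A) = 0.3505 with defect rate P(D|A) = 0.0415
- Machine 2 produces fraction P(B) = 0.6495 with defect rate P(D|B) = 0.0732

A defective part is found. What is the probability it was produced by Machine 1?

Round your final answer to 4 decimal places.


Let A = from Machine 1, D = defective

Given:
- P(A) = 0.3505, P(B) = 0.6495
- P(D|A) = 0.0415, P(D|B) = 0.0732

Step 1: Find P(D)
P(D) = P(D|A)P(A) + P(D|B)P(B)
     = 0.0415 × 0.3505 + 0.0732 × 0.6495
     = 0.01454575 + 0.04754340
     = 0.06208915

Step 2: Apply Bayes' theorem
P(A|D) = P(D|A)P(A) / P(D)
       = 0.01454575 / 0.06208915
       = 0.2343


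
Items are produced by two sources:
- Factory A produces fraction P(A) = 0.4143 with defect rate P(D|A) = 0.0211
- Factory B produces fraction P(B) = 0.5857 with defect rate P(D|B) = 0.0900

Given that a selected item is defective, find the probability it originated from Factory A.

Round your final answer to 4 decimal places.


Let A = from Factory A, D = defective

Given:
- P(A) = 0.4143, P(B) = 0.5857
- P(D|A) = 0.0211, P(D|B) = 0.0900

Step 1: Find P(D)
P(D) = P(D|A)P(A) + P(D|B)P(B)
     = 0.0211 × 0.4143 + 0.0900 × 0.5857
     = 0.00874173 + 0.05271300
     = 0.06145473

Step 2: Apply Bayes' theorem
P(A|D) = P(D|A)P(A) / P(D)
       = 0.00874173 / 0.06145473
       = 0.1422


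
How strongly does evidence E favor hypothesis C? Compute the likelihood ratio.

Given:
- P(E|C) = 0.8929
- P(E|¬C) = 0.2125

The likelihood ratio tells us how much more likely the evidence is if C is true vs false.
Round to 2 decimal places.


Likelihood Ratio (LR) = P(E|C) / P(E|¬C)

LR = 0.8929 / 0.2125
   = 4.20

The evidence is 4.20 times more likely if C is true than if C is false.
Because LR exceeds 1, E is evidence for C.


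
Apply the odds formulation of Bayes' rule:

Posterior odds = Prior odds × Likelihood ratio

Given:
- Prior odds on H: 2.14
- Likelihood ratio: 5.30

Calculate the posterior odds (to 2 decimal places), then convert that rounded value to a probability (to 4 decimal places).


Step 1: Calculate posterior odds
Posterior odds = Prior odds × LR
               = 2.14 × 5.30
               = 11.34

Step 2: Convert to probability
P(H|E) = Posterior odds / (1 + Posterior odds)
       = 11.34 / (1 + 11.34)
       = 11.34 / 12.34
       = 0.9190

The evidence increased P(H) from 0.6815 to 0.9190.


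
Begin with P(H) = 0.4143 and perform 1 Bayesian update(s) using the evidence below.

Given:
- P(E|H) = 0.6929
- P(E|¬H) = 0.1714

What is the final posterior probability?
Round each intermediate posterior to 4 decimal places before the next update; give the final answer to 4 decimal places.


Sequential Bayesian updating:

Initial prior: P(H) = 0.4143

Update 1:
  P(E) = 0.6929 × 0.4143 + 0.1714 × 0.5857 = 0.28706847 + 0.10038898 = 0.38745745
  P(H|E) = 0.28706847 / 0.38745745 = 0.7409

Final posterior: 0.7409


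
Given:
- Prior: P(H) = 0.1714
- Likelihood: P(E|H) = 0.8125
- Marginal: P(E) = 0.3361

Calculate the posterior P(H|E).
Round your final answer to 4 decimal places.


Using Bayes' theorem:

P(H|E) = P(E|H) × P(H) / P(E)
       = 0.8125 × 0.1714 / 0.3361
       = 0.13926250 / 0.3361
       = 0.4143

The evidence strengthens our belief in H.
Prior: 0.1714 → Posterior: 0.4143


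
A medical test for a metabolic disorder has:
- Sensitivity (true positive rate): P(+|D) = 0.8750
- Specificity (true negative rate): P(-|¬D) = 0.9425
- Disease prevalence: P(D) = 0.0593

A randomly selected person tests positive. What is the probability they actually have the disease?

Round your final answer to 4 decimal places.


Let D = has disease, + = positive test

Given:
- P(D) = 0.0593 (prevalence)
- P(+|D) = 0.8750 (sensitivity)
- P(-|¬D) = 0.9425 (specificity)
- P(+|¬D) = 0.0575 (false positive rate = 1 - specificity)

Step 1: Find P(+)
P(+) = P(+|D)P(D) + P(+|¬D)P(¬D)
     = 0.8750 × 0.0593 + 0.0575 × 0.9407
     = 0.05188750 + 0.05409025
     = 0.10597775

Step 2: Apply Bayes' theorem for P(D|+)
P(D|+) = P(+|D)P(D) / P(+)
       = 0.05188750 / 0.10597775
       = 0.4896


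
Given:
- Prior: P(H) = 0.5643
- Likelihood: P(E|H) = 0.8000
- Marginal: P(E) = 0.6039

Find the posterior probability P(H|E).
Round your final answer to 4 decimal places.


Using Bayes' theorem:

P(H|E) = P(E|H) × P(H) / P(E)
       = 0.8000 × 0.5643 / 0.6039
       = 0.45144000 / 0.6039
       = 0.7475

The evidence strengthens our belief in H.
Prior: 0.5643 → Posterior: 0.7475


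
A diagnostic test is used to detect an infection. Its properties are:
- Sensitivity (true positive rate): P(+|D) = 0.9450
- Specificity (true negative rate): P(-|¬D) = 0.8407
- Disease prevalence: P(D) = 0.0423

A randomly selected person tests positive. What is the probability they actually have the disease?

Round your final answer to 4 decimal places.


Let D = has disease, + = positive test

Given:
- P(D) = 0.0423 (prevalence)
- P(+|D) = 0.9450 (sensitivity)
- P(-|¬D) = 0.8407 (specificity)
- P(+|¬D) = 0.1593 (false positive rate = 1 - specificity)

Step 1: Find P(+)
P(+) = P(+|D)P(D) + P(+|¬D)P(¬D)
     = 0.9450 × 0.0423 + 0.1593 × 0.9577
     = 0.03997350 + 0.15256161
     = 0.19253511

Step 2: Apply Bayes' theorem for P(D|+)
P(D|+) = P(+|D)P(D) / P(+)
       = 0.03997350 / 0.19253511
       = 0.2076


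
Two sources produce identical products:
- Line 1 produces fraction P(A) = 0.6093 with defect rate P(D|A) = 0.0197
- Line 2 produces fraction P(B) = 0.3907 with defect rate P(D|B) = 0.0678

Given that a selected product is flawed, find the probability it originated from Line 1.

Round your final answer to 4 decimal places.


Let A = from Line 1, D = flawed

Given:
- P(A) = 0.6093, P(B) = 0.3907
- P(D|A) = 0.0197, P(D|B) = 0.0678

Step 1: Find P(D)
P(D) = P(D|A)P(A) + P(D|B)P(B)
     = 0.0197 × 0.6093 + 0.0678 × 0.3907
     = 0.01200321 + 0.02648946
     = 0.03849267

Step 2: Apply Bayes' theorem
P(A|D) = P(D|A)P(A) / P(D)
       = 0.01200321 / 0.03849267
       = 0.3118


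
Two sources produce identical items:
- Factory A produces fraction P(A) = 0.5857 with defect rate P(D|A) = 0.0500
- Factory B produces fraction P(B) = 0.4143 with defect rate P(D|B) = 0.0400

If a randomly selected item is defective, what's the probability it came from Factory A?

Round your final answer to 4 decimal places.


Let A = from Factory A, D = defective

Given:
- P(A) = 0.5857, P(B) = 0.4143
- P(D|A) = 0.0500, P(D|B) = 0.0400

Step 1: Find P(D)
P(D) = P(D|A)P(A) + P(D|B)P(B)
     = 0.0500 × 0.5857 + 0.0400 × 0.4143
     = 0.02928500 + 0.01657200
     = 0.04585700

Step 2: Apply Bayes' theorem
P(A|D) = P(D|A)P(A) / P(D)
       = 0.02928500 / 0.04585700
       = 0.6386


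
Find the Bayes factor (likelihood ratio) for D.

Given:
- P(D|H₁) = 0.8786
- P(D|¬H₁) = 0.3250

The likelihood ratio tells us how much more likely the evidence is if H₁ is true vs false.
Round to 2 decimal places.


Likelihood Ratio (LR) = P(D|H₁) / P(D|¬H₁)

LR = 0.8786 / 0.3250
   = 2.70

The evidence is 2.70 times more likely if H₁ is true than if H₁ is false.
Because LR exceeds 1, D is evidence for H₁.


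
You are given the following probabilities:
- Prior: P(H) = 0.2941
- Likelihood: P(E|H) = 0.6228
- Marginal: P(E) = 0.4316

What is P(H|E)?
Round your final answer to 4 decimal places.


Using Bayes' theorem:

P(H|E) = P(E|H) × P(H) / P(E)
       = 0.6228 × 0.2941 / 0.4316
       = 0.18316548 / 0.4316
       = 0.4244

The evidence strengthens our belief in H.
Prior: 0.2941 → Posterior: 0.4244


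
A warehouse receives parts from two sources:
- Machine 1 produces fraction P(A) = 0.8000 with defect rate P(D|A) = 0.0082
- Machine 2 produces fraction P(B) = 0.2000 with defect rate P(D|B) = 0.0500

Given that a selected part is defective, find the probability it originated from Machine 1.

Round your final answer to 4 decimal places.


Let A = from Machine 1, D = defective

Given:
- P(A) = 0.8000, P(B) = 0.2000
- P(D|A) = 0.0082, P(D|B) = 0.0500

Step 1: Find P(D)
P(D) = P(D|A)P(A) + P(D|B)P(B)
     = 0.0082 × 0.8000 + 0.0500 × 0.2000
     = 0.00656000 + 0.01000000
     = 0.01656000

Step 2: Apply Bayes' theorem
P(A|D) = P(D|A)P(A) / P(D)
       = 0.00656000 / 0.01656000
       = 0.3961


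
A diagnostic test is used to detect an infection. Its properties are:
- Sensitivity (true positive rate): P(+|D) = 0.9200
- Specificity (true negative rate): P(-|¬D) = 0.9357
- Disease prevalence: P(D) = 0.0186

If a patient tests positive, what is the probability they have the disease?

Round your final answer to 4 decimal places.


Let D = has disease, + = positive test

Given:
- P(D) = 0.0186 (prevalence)
- P(+|D) = 0.9200 (sensitivity)
- P(-|¬D) = 0.9357 (specificity)
- P(+|¬D) = 0.0643 (false positive rate = 1 - specificity)

Step 1: Find P(+)
P(+) = P(+|D)P(D) + P(+|¬D)P(¬D)
     = 0.9200 × 0.0186 + 0.0643 × 0.9814
     = 0.01711200 + 0.06310402
     = 0.08021602

Step 2: Apply Bayes' theorem for P(D|+)
P(D|+) = P(+|D)P(D) / P(+)
       = 0.01711200 / 0.08021602
       = 0.2133


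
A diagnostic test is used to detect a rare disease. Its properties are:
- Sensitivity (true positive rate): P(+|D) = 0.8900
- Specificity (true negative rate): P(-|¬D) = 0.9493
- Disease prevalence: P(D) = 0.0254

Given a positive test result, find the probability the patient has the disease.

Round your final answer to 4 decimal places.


Let D = has disease, + = positive test

Given:
- P(D) = 0.0254 (prevalence)
- P(+|D) = 0.8900 (sensitivity)
- P(-|¬D) = 0.9493 (specificity)
- P(+|¬D) = 0.0507 (false positive rate = 1 - specificity)

Step 1: Find P(+)
P(+) = P(+|D)P(D) + P(+|¬D)P(¬D)
     = 0.8900 × 0.0254 + 0.0507 × 0.9746
     = 0.02260600 + 0.04941222
     = 0.07201822

Step 2: Apply Bayes' theorem for P(D|+)
P(D|+) = P(+|D)P(D) / P(+)
       = 0.02260600 / 0.07201822
       = 0.3139
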